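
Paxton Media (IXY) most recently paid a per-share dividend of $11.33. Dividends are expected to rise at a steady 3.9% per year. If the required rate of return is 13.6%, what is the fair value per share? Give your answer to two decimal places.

Gordon growth model: P₀ = D₁/(r − g). D₁ = 11.33 × (1 + 0.039) = 11.7719.
P₀ = 11.7719 / (0.136 − 0.039) = 11.7719 / 0.097 = 121.3595

$121.36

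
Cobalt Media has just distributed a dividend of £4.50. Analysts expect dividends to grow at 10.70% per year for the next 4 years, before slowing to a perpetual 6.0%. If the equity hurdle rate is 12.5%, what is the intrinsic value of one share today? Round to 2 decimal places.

Two-stage DDM. Project D₁…D_4 at 0.107, terminal growth 0.06, discount at r = 0.125.
D_1 = 4.9815
D_2 = 5.5145
D_3 = 6.1046
D_4 = 6.7578
Terminal value at t=4: TV = D_5/(r−g) = 7.1632/(0.125−0.06) = 110.2035
P₀ = 4.9815/(1+0.125)^1 + 5.5145/(1+0.125)^2 + 6.1046/(1+0.125)^3 + 6.7578/(1+0.125)^4 + 110.2035/(1+0.125)^4 = 86.0909

£86.09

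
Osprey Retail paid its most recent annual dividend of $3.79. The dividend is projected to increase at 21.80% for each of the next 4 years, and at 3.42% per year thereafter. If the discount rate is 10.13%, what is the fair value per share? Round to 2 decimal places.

Two-stage DDM. Project D₁…D_4 at 0.218, terminal growth 0.0342, discount at r = 0.1013.
D_1 = 4.6162
D_2 = 5.6226
D_3 = 6.8483
D_4 = 8.3412
Terminal value at t=4: TV = D_5/(r−g) = 8.6265/(0.1013−0.0342) = 128.5613
P₀ = 4.6162/(1+0.1013)^1 + 5.6226/(1+0.1013)^2 + 6.8483/(1+0.1013)^3 + 8.3412/(1+0.1013)^4 + 128.5613/(1+0.1013)^4 = 107.0199

$107.02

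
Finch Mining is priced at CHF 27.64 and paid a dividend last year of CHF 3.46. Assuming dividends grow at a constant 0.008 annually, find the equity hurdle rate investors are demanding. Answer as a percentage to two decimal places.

13.42%

Rearranging the constant-growth DDM: r = D₁/P₀ + g.
D₁ = 3.46 × (1 + 0.008) = 3.4877.
r = 3.4877 / 27.64 + 0.008 = 0.12618 + 0.008 = 0.13418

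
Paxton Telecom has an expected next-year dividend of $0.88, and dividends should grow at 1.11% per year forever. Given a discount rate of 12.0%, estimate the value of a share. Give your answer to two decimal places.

Gordon growth model: P₀ = D₁/(r − g), with D₁ = 0.88 given directly.
P₀ = 0.8800 / (0.12 − 0.0111) = 0.8800 / 0.1089 = 8.0808

$8.08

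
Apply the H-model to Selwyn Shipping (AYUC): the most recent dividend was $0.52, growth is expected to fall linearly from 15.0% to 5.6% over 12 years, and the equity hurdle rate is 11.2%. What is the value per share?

H-model: P₀ = D₀[(1+g_L) + H(g_S−g_L)]/(r−g_L), with H = 12/2 = 6.
P₀ = 0.52 × [(1+0.056) + 6×(0.15−0.056)] / (0.112−0.056)
   = 0.52 × 1.6200 / 0.056 = 15.0429

$15.04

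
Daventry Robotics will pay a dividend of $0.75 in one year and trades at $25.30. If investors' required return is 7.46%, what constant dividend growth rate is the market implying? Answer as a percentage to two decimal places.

From P₀ = D₁/(r − g), the implied growth is g = r − D₁/P₀.
g = 0.0746 − 0.75/25.30 = 0.0746 − 0.02964 = 0.04496

4.50%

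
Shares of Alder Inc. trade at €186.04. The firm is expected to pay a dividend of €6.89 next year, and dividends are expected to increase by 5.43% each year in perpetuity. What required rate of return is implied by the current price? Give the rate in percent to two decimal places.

Rearranging the constant-growth DDM: r = D₁/P₀ + g.
r = 6.8900 / 186.04 + 0.0543 = 0.03704 + 0.0543 = 0.09134

9.13%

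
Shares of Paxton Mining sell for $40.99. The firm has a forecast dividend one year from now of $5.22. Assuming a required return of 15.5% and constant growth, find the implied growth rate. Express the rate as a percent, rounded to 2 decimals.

From P₀ = D₁/(r − g), the implied growth is g = r − D₁/P₀.
g = 0.155 − 5.22/40.99 = 0.155 − 0.12735 = 0.02765

2.77%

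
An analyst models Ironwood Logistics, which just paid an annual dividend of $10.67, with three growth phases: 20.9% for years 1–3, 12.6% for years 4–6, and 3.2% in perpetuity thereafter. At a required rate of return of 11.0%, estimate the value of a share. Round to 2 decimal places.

Three-stage DDM. Project D₁…D_6; terminal Gordon value at t=6 with g = 0.032; discount at r = 0.11.
D_1 = 12.9000
D_2 = 15.5961
D_3 = 18.8557
D_4 = 21.2316
D_5 = 23.9067
D_6 = 26.9190
TV_6 = 27.7804/(0.11−0.032) = 356.1587
P₀ = Σ Dₜ/(1+r)ᵗ + TV_6/(1+r)^6 = 271.0493

$271.05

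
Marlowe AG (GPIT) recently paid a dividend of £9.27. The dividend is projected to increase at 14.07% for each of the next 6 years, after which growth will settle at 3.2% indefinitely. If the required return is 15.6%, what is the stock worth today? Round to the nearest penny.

£124.32

Two-stage DDM. Project D₁…D_6 at 0.1407, terminal growth 0.032, discount at r = 0.156.
D_1 = 10.5743
D_2 = 12.0621
D_3 = 13.7592
D_4 = 15.6952
D_5 = 17.9035
D_6 = 20.4225
Terminal value at t=6: TV = D_7/(r−g) = 21.0760/(0.156−0.032) = 169.9677
P₀ = 10.5743/(1+0.156)^1 + 12.0621/(1+0.156)^2 + 13.7592/(1+0.156)^3 + 15.6952/(1+0.156)^4 + 17.9035/(1+0.156)^5 + 20.4225/(1+0.156)^6 + 169.9677/(1+0.156)^6 = 124.3224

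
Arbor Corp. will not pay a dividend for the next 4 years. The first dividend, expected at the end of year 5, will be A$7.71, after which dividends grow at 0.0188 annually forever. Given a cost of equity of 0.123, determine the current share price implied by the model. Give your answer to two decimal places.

Deferred-dividend DDM. At t=4 the remaining stream is a growing perpetuity with first payment D_5 = 7.71.
V_4 = D_5/(r−g) = 7.71/(0.123−0.0188) = 73.9923
P₀ = V_4/(1+r)^4 = 73.9923/(1+0.123)^4 = 46.5230

A$46.52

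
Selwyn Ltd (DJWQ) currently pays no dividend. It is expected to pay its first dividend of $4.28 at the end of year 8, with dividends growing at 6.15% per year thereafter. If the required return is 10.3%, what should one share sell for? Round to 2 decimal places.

$51.92

Deferred-dividend DDM. At t=7 the remaining stream is a growing perpetuity with first payment D_8 = 4.28.
V_7 = D_8/(r−g) = 4.28/(0.103−0.0615) = 103.1325
P₀ = V_7/(1+r)^7 = 103.1325/(1+0.103)^7 = 51.9239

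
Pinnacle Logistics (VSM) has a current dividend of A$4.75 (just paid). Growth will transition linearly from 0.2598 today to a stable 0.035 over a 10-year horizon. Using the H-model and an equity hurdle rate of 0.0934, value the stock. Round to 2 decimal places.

H-model: P₀ = D₀[(1+g_L) + H(g_S−g_L)]/(r−g_L), with H = 10/2 = 5.
P₀ = 4.75 × [(1+0.035) + 5×(0.2598−0.035)] / (0.0934−0.035)
   = 4.75 × 2.1590 / 0.0584 = 175.6036

A$175.60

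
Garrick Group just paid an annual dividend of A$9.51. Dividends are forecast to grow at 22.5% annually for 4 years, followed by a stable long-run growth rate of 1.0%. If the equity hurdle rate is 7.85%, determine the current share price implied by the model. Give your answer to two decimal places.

A$286.22

Two-stage DDM. Project D₁…D_4 at 0.225, terminal growth 0.01, discount at r = 0.0785.
D_1 = 11.6498
D_2 = 14.2709
D_3 = 17.4819
D_4 = 21.4153
Terminal value at t=4: TV = D_5/(r−g) = 21.6295/(0.0785−0.01) = 315.7590
P₀ = 11.6498/(1+0.0785)^1 + 14.2709/(1+0.0785)^2 + 17.4819/(1+0.0785)^3 + 21.4153/(1+0.0785)^4 + 315.7590/(1+0.0785)^4 = 286.2214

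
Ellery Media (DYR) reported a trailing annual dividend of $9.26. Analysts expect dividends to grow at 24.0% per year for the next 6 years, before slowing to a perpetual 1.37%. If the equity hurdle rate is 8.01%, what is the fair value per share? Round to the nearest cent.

$416.27

Two-stage DDM. Project D₁…D_6 at 0.24, terminal growth 0.0137, discount at r = 0.0801.
D_1 = 11.4824
D_2 = 14.2382
D_3 = 17.6553
D_4 = 21.8926
D_5 = 27.1468
D_6 = 33.6621
Terminal value at t=6: TV = D_7/(r−g) = 34.1233/(0.0801−0.0137) = 513.9046
P₀ = 11.4824/(1+0.0801)^1 + 14.2382/(1+0.0801)^2 + 17.6553/(1+0.0801)^3 + 21.8926/(1+0.0801)^4 + 27.1468/(1+0.0801)^5 + 33.6621/(1+0.0801)^6 + 513.9046/(1+0.0801)^6 = 416.2682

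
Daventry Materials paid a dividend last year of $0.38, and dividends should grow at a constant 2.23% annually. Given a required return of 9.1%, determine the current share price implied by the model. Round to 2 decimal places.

Gordon growth model: P₀ = D₁/(r − g). D₁ = 0.38 × (1 + 0.0223) = 0.3885.
P₀ = 0.3885 / (0.091 − 0.0223) = 0.3885 / 0.0687 = 5.6546

$5.65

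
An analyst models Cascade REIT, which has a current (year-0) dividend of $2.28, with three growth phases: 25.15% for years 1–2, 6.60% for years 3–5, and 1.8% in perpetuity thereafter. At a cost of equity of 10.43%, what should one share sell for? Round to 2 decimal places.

$44.77

Three-stage DDM. Project D₁…D_5; terminal Gordon value at t=5 with g = 0.018; discount at r = 0.1043.
D_1 = 2.8534
D_2 = 3.5711
D_3 = 3.8067
D_4 = 4.0580
D_5 = 4.3258
TV_5 = 4.4037/(0.1043−0.018) = 51.0276
P₀ = Σ Dₜ/(1+r)ᵗ + TV_5/(1+r)^5 = 44.7739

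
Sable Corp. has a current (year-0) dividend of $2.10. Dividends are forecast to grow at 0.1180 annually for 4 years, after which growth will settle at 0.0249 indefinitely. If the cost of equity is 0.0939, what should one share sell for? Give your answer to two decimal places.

Two-stage DDM. Project D₁…D_4 at 0.118, terminal growth 0.0249, discount at r = 0.0939.
D_1 = 2.3478
D_2 = 2.6248
D_3 = 2.9346
D_4 = 3.2809
Terminal value at t=4: TV = D_5/(r−g) = 3.3625/(0.0939−0.0249) = 48.7325
P₀ = 2.3478/(1+0.0939)^1 + 2.6248/(1+0.0939)^2 + 2.9346/(1+0.0939)^3 + 3.2809/(1+0.0939)^4 + 48.7325/(1+0.0939)^4 = 42.9066

$42.91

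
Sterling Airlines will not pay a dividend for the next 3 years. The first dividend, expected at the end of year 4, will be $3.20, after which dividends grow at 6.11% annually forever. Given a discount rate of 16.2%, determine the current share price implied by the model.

$20.21

Deferred-dividend DDM. At t=3 the remaining stream is a growing perpetuity with first payment D_4 = 3.20.
V_3 = D_4/(r−g) = 3.20/(0.162−0.0611) = 31.7146
P₀ = V_3/(1+r)^3 = 31.7146/(1+0.162)^3 = 20.2134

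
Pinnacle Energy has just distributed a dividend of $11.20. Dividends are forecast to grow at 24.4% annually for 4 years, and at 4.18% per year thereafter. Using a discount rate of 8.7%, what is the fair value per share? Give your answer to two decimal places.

$506.31

Two-stage DDM. Project D₁…D_4 at 0.244, terminal growth 0.0418, discount at r = 0.087.
D_1 = 13.9328
D_2 = 17.3324
D_3 = 21.5615
D_4 = 26.8225
Terminal value at t=4: TV = D_5/(r−g) = 27.9437/(0.087−0.0418) = 618.2234
P₀ = 13.9328/(1+0.087)^1 + 17.3324/(1+0.087)^2 + 21.5615/(1+0.087)^3 + 26.8225/(1+0.087)^4 + 618.2234/(1+0.087)^4 = 506.3068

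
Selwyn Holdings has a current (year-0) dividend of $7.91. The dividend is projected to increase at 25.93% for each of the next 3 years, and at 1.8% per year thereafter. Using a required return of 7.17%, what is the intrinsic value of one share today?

Two-stage DDM. Project D₁…D_3 at 0.2593, terminal growth 0.018, discount at r = 0.0717.
D_1 = 9.9611
D_2 = 12.5440
D_3 = 15.7966
Terminal value at t=3: TV = D_4/(r−g) = 16.0810/(0.0717−0.018) = 299.4591
P₀ = 9.9611/(1+0.0717)^1 + 12.5440/(1+0.0717)^2 + 15.7966/(1+0.0717)^3 + 299.4591/(1+0.0717)^3 = 276.3362

$276.34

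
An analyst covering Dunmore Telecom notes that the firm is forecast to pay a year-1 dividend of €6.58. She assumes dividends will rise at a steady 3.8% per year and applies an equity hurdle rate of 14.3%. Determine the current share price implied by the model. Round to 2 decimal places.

€62.67

Gordon growth model: P₀ = D₁/(r − g), with D₁ = 6.58 given directly.
P₀ = 6.5800 / (0.143 − 0.038) = 6.5800 / 0.105 = 62.6667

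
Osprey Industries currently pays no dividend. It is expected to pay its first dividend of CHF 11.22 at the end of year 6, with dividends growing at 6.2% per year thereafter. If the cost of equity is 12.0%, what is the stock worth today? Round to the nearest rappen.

CHF 109.77

Deferred-dividend DDM. At t=5 the remaining stream is a growing perpetuity with first payment D_6 = 11.22.
V_5 = D_6/(r−g) = 11.22/(0.12−0.062) = 193.4483
P₀ = V_5/(1+r)^5 = 193.4483/(1+0.12)^5 = 109.7677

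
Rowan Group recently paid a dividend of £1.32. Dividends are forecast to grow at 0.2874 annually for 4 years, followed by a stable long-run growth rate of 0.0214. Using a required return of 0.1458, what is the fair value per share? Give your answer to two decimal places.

Two-stage DDM. Project D₁…D_4 at 0.2874, terminal growth 0.0214, discount at r = 0.1458.
D_1 = 1.6994
D_2 = 2.1878
D_3 = 2.8165
D_4 = 3.6260
Terminal value at t=4: TV = D_5/(r−g) = 3.7036/(0.1458−0.0214) = 29.7717
P₀ = 1.6994/(1+0.1458)^1 + 2.1878/(1+0.1458)^2 + 2.8165/(1+0.1458)^3 + 3.6260/(1+0.1458)^4 + 29.7717/(1+0.1458)^4 = 24.3987

£24.40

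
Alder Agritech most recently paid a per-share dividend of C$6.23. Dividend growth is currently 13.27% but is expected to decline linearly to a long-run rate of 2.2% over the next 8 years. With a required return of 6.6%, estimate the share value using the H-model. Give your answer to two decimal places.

C$207.40

H-model: P₀ = D₀[(1+g_L) + H(g_S−g_L)]/(r−g_L), with H = 8/2 = 4.
P₀ = 6.23 × [(1+0.022) + 4×(0.1327−0.022)] / (0.066−0.022)
   = 6.23 × 1.4648 / 0.044 = 207.4024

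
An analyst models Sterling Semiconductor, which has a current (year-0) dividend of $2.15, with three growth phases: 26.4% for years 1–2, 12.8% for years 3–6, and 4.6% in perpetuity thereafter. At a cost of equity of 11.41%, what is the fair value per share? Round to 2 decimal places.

$61.30

Three-stage DDM. Project D₁…D_6; terminal Gordon value at t=6 with g = 0.046; discount at r = 0.1141.
D_1 = 2.7176
D_2 = 3.4350
D_3 = 3.8747
D_4 = 4.3707
D_5 = 4.9301
D_6 = 5.5612
TV_6 = 5.8170/(0.1141−0.046) = 85.4188
P₀ = Σ Dₜ/(1+r)ᵗ + TV_6/(1+r)^6 = 61.2955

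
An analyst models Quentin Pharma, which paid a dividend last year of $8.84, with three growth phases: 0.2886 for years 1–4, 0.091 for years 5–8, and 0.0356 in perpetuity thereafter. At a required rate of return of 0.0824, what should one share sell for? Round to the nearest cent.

$533.75

Three-stage DDM. Project D₁…D_8; terminal Gordon value at t=8 with g = 0.0356; discount at r = 0.0824.
D_1 = 11.3912
D_2 = 14.6787
D_3 = 18.9150
D_4 = 24.3739
D_5 = 26.5919
D_6 = 29.0118
D_7 = 31.6518
D_8 = 34.5322
TV_8 = 35.7615/(0.0824−0.0356) = 764.1348
P₀ = Σ Dₜ/(1+r)ᵗ + TV_8/(1+r)^8 = 533.7483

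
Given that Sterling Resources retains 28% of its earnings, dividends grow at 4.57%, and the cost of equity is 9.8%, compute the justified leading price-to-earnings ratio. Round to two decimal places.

Payout ratio b = 1 − 0.28 = 0.72.
Justified leading P/E = b/(r−g) = 0.72/(0.098−0.0457) = 13.7667

13.77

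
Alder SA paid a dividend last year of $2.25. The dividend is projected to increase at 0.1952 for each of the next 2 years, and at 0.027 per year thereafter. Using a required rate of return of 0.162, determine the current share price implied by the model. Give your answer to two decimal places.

Two-stage DDM. Project D₁…D_2 at 0.1952, terminal growth 0.027, discount at r = 0.162.
D_1 = 2.6892
D_2 = 3.2141
Terminal value at t=2: TV = D_3/(r−g) = 3.3009/(0.162−0.027) = 24.4512
P₀ = 2.6892/(1+0.162)^1 + 3.2141/(1+0.162)^2 + 24.4512/(1+0.162)^2 = 22.8034

$22.80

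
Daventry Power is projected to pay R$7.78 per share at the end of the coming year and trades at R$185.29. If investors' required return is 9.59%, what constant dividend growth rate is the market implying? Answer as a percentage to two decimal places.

5.39%

From P₀ = D₁/(r − g), the implied growth is g = r − D₁/P₀.
g = 0.0959 − 7.78/185.29 = 0.0959 − 0.04199 = 0.05391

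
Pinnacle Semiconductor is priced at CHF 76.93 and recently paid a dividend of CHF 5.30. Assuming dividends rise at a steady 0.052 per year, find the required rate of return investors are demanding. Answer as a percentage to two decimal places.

Rearranging the constant-growth DDM: r = D₁/P₀ + g.
D₁ = 5.30 × (1 + 0.052) = 5.5756.
r = 5.5756 / 76.93 + 0.052 = 0.07248 + 0.052 = 0.12448

12.45%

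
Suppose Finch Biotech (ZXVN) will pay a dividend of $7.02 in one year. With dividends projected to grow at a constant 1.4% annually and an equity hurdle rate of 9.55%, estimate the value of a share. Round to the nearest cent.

$86.13

Gordon growth model: P₀ = D₁/(r − g), with D₁ = 7.02 given directly.
P₀ = 7.0200 / (0.0955 − 0.014) = 7.0200 / 0.0815 = 86.1350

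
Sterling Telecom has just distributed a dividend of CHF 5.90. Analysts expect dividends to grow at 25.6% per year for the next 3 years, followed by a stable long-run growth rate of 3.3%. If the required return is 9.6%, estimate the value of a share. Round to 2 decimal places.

CHF 168.99

Two-stage DDM. Project D₁…D_3 at 0.256, terminal growth 0.033, discount at r = 0.096.
D_1 = 7.4104
D_2 = 9.3075
D_3 = 11.6902
Terminal value at t=3: TV = D_4/(r−g) = 12.0759/(0.096−0.033) = 191.6817
P₀ = 7.4104/(1+0.096)^1 + 9.3075/(1+0.096)^2 + 11.6902/(1+0.096)^3 + 191.6817/(1+0.096)^3 = 168.9851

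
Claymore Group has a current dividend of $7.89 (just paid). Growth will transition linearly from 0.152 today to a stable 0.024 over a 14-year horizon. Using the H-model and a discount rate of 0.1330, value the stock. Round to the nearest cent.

$138.98

H-model: P₀ = D₀[(1+g_L) + H(g_S−g_L)]/(r−g_L), with H = 14/2 = 7.
P₀ = 7.89 × [(1+0.024) + 7×(0.152−0.024)] / (0.133−0.024)
   = 7.89 × 1.9200 / 0.109 = 138.9798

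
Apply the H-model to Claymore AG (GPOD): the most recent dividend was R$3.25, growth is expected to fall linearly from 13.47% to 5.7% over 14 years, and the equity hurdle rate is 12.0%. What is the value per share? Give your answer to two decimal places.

H-model: P₀ = D₀[(1+g_L) + H(g_S−g_L)]/(r−g_L), with H = 14/2 = 7.
P₀ = 3.25 × [(1+0.057) + 7×(0.1347−0.057)] / (0.12−0.057)
   = 3.25 × 1.6009 / 0.063 = 82.5861

R$82.59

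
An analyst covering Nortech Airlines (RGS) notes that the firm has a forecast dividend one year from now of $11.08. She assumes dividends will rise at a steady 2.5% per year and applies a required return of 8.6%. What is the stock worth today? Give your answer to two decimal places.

$181.64

Gordon growth model: P₀ = D₁/(r − g), with D₁ = 11.08 given directly.
P₀ = 11.0800 / (0.086 − 0.025) = 11.0800 / 0.061 = 181.6393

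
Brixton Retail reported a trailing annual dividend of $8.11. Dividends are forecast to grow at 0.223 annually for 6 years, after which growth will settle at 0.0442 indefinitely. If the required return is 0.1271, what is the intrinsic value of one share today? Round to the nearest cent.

$232.13

Two-stage DDM. Project D₁…D_6 at 0.223, terminal growth 0.0442, discount at r = 0.1271.
D_1 = 9.9185
D_2 = 12.1304
D_3 = 14.8354
D_4 = 18.1437
D_5 = 22.1898
D_6 = 27.1381
Terminal value at t=6: TV = D_7/(r−g) = 28.3376/(0.1271−0.0442) = 341.8289
P₀ = 9.9185/(1+0.1271)^1 + 12.1304/(1+0.1271)^2 + 14.8354/(1+0.1271)^3 + 18.1437/(1+0.1271)^4 + 22.1898/(1+0.1271)^5 + 27.1381/(1+0.1271)^6 + 341.8289/(1+0.1271)^6 = 232.1277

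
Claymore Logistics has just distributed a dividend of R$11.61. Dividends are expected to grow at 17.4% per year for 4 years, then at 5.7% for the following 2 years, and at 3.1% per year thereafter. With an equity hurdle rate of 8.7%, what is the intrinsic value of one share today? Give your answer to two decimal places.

R$361.81

Three-stage DDM. Project D₁…D_6; terminal Gordon value at t=6 with g = 0.031; discount at r = 0.087.
D_1 = 13.6301
D_2 = 16.0018
D_3 = 18.7861
D_4 = 22.0549
D_5 = 23.3120
D_6 = 24.6408
TV_6 = 25.4047/(0.087−0.031) = 453.6545
P₀ = Σ Dₜ/(1+r)ᵗ + TV_6/(1+r)^6 = 361.8148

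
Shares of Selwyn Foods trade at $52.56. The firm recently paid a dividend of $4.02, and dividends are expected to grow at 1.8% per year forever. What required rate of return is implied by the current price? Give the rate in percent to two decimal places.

9.59%

Rearranging the constant-growth DDM: r = D₁/P₀ + g.
D₁ = 4.02 × (1 + 0.018) = 4.0924.
r = 4.0924 / 52.56 + 0.018 = 0.07786 + 0.018 = 0.09586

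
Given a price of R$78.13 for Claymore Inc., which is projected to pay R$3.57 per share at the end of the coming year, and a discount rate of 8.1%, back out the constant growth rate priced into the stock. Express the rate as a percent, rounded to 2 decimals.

From P₀ = D₁/(r − g), the implied growth is g = r − D₁/P₀.
g = 0.081 − 3.57/78.13 = 0.081 − 0.04569 = 0.03531

3.53%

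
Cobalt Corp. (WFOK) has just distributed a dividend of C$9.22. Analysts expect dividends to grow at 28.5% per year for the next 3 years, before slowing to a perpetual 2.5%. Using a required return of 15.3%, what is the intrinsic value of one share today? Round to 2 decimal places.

C$136.69

Two-stage DDM. Project D₁…D_3 at 0.285, terminal growth 0.025, discount at r = 0.153.
D_1 = 11.8477
D_2 = 15.2243
D_3 = 19.5632
Terminal value at t=3: TV = D_4/(r−g) = 20.0523/(0.153−0.025) = 156.6586
P₀ = 11.8477/(1+0.153)^1 + 15.2243/(1+0.153)^2 + 19.5632/(1+0.153)^3 + 156.6586/(1+0.153)^3 = 136.6941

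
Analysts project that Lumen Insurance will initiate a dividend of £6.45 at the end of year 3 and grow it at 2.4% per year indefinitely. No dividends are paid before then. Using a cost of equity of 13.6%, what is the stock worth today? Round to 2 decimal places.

£44.63

Deferred-dividend DDM. At t=2 the remaining stream is a growing perpetuity with first payment D_3 = 6.45.
V_2 = D_3/(r−g) = 6.45/(0.136−0.024) = 57.5893
P₀ = V_2/(1+r)^2 = 57.5893/(1+0.136)^2 = 44.6257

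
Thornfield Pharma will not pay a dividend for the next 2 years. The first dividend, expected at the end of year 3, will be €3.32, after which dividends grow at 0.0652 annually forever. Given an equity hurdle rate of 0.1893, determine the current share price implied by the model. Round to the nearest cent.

Deferred-dividend DDM. At t=2 the remaining stream is a growing perpetuity with first payment D_3 = 3.32.
V_2 = D_3/(r−g) = 3.32/(0.1893−0.0652) = 26.7526
P₀ = V_2/(1+r)^2 = 26.7526/(1+0.1893)^2 = 18.9140

€18.91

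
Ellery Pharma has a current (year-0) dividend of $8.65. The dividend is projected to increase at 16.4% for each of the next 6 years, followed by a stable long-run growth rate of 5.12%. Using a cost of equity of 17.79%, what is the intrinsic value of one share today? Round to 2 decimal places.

$116.63

Two-stage DDM. Project D₁…D_6 at 0.164, terminal growth 0.0512, discount at r = 0.1779.
D_1 = 10.0686
D_2 = 11.7199
D_3 = 13.6419
D_4 = 15.8792
D_5 = 18.4834
D_6 = 21.5146
Terminal value at t=6: TV = D_7/(r−g) = 22.6162/(0.1779−0.0512) = 178.5019
P₀ = 10.0686/(1+0.1779)^1 + 11.7199/(1+0.1779)^2 + 13.6419/(1+0.1779)^3 + 15.8792/(1+0.1779)^4 + 18.4834/(1+0.1779)^5 + 21.5146/(1+0.1779)^6 + 178.5019/(1+0.1779)^6 = 116.6313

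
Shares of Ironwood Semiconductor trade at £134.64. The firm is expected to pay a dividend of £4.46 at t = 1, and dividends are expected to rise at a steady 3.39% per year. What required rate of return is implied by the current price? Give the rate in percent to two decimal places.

Rearranging the constant-growth DDM: r = D₁/P₀ + g.
r = 4.4600 / 134.64 + 0.0339 = 0.03313 + 0.0339 = 0.06703

6.70%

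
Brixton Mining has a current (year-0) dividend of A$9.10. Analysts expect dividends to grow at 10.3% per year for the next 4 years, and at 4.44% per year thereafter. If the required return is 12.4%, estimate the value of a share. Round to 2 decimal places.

Two-stage DDM. Project D₁…D_4 at 0.103, terminal growth 0.0444, discount at r = 0.124.
D_1 = 10.0373
D_2 = 11.0711
D_3 = 12.2115
D_4 = 13.4693
Terminal value at t=4: TV = D_5/(r−g) = 14.0673/(0.124−0.0444) = 176.7247
P₀ = 10.0373/(1+0.124)^1 + 11.0711/(1+0.124)^2 + 12.2115/(1+0.124)^3 + 13.4693/(1+0.124)^4 + 176.7247/(1+0.124)^4 = 145.4528

A$145.45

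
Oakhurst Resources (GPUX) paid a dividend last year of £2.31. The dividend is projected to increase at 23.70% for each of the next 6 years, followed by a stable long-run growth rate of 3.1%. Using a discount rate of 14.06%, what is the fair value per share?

Two-stage DDM. Project D₁…D_6 at 0.237, terminal growth 0.031, discount at r = 0.1406.
D_1 = 2.8575
D_2 = 3.5347
D_3 = 4.3724
D_4 = 5.4087
D_5 = 6.6905
D_6 = 8.2762
Terminal value at t=6: TV = D_7/(r−g) = 8.5327/(0.1406−0.031) = 77.8535
P₀ = 2.8575/(1+0.1406)^1 + 3.5347/(1+0.1406)^2 + 4.3724/(1+0.1406)^3 + 5.4087/(1+0.1406)^4 + 6.6905/(1+0.1406)^5 + 8.2762/(1+0.1406)^6 + 77.8535/(1+0.1406)^6 = 53.9460

£53.95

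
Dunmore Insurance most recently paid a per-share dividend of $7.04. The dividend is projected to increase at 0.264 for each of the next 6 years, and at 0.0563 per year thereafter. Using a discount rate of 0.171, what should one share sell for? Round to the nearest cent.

Two-stage DDM. Project D₁…D_6 at 0.264, terminal growth 0.0563, discount at r = 0.171.
D_1 = 8.8986
D_2 = 11.2478
D_3 = 14.2172
D_4 = 17.9705
D_5 = 22.7148
D_6 = 28.7114
Terminal value at t=6: TV = D_7/(r−g) = 30.3279/(0.171−0.0563) = 264.4107
P₀ = 8.8986/(1+0.171)^1 + 11.2478/(1+0.171)^2 + 14.2172/(1+0.171)^3 + 17.9705/(1+0.171)^4 + 22.7148/(1+0.171)^5 + 28.7114/(1+0.171)^6 + 264.4107/(1+0.171)^6 = 158.2154

$158.22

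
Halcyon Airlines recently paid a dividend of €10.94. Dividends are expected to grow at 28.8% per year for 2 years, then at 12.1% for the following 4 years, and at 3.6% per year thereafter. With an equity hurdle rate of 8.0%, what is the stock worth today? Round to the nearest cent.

€522.22

Three-stage DDM. Project D₁…D_6; terminal Gordon value at t=6 with g = 0.036; discount at r = 0.08.
D_1 = 14.0907
D_2 = 18.1488
D_3 = 20.3449
D_4 = 22.8066
D_5 = 25.5662
D_6 = 28.6597
TV_6 = 29.6914/(0.08−0.036) = 674.8054
P₀ = Σ Dₜ/(1+r)ᵗ + TV_6/(1+r)^6 = 522.2229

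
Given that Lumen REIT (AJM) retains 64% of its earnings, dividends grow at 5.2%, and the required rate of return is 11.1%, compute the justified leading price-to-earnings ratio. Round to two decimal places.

6.10

Payout ratio b = 1 − 0.64 = 0.36.
Justified leading P/E = b/(r−g) = 0.36/(0.111−0.052) = 6.1017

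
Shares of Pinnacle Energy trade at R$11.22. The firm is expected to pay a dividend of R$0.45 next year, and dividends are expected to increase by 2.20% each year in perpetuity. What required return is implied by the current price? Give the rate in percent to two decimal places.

Rearranging the constant-growth DDM: r = D₁/P₀ + g.
r = 0.4500 / 11.22 + 0.022 = 0.04011 + 0.022 = 0.06211

6.21%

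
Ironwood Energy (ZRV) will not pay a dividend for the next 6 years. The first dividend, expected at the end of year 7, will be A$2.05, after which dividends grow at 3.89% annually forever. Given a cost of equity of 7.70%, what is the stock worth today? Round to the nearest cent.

A$34.48

Deferred-dividend DDM. At t=6 the remaining stream is a growing perpetuity with first payment D_7 = 2.05.
V_6 = D_7/(r−g) = 2.05/(0.077−0.0389) = 53.8058
P₀ = V_6/(1+r)^6 = 53.8058/(1+0.077)^6 = 34.4774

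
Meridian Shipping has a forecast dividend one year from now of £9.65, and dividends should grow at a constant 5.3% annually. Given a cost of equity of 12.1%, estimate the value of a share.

Gordon growth model: P₀ = D₁/(r − g), with D₁ = 9.65 given directly.
P₀ = 9.6500 / (0.121 − 0.053) = 9.6500 / 0.068 = 141.9118

£141.91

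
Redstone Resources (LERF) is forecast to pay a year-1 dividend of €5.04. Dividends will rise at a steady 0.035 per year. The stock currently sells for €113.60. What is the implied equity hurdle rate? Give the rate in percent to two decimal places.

Rearranging the constant-growth DDM: r = D₁/P₀ + g.
r = 5.0400 / 113.60 + 0.035 = 0.04437 + 0.035 = 0.07937

7.94%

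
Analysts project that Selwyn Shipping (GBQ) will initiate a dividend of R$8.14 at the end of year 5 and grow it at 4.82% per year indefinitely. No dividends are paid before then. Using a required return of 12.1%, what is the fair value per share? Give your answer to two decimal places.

Deferred-dividend DDM. At t=4 the remaining stream is a growing perpetuity with first payment D_5 = 8.14.
V_4 = D_5/(r−g) = 8.14/(0.121−0.0482) = 111.8132
P₀ = V_4/(1+r)^4 = 111.8132/(1+0.121)^4 = 70.8061

R$70.81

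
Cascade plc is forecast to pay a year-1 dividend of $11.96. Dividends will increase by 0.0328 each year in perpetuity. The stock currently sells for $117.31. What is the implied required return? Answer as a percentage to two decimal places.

13.48%

Rearranging the constant-growth DDM: r = D₁/P₀ + g.
r = 11.9600 / 117.31 + 0.0328 = 0.10195 + 0.0328 = 0.13475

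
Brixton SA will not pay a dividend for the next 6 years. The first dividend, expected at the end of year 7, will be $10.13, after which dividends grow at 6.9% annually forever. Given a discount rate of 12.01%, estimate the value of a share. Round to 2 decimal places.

$100.38

Deferred-dividend DDM. At t=6 the remaining stream is a growing perpetuity with first payment D_7 = 10.13.
V_6 = D_7/(r−g) = 10.13/(0.1201−0.069) = 198.2387
P₀ = V_6/(1+r)^6 = 198.2387/(1+0.1201)^6 = 100.3801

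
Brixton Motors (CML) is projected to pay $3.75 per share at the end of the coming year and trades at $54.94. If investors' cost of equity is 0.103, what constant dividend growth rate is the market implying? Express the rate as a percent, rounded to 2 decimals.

3.47%

From P₀ = D₁/(r − g), the implied growth is g = r − D₁/P₀.
g = 0.103 − 3.75/54.94 = 0.103 − 0.06826 = 0.03474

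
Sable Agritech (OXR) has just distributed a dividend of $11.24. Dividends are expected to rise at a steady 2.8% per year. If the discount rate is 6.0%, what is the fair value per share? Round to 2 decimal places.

Gordon growth model: P₀ = D₁/(r − g). D₁ = 11.24 × (1 + 0.028) = 11.5547.
P₀ = 11.5547 / (0.06 − 0.028) = 11.5547 / 0.032 = 361.0850

$361.08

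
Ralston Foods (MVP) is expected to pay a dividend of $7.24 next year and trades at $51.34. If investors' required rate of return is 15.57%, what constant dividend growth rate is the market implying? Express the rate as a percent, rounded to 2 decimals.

From P₀ = D₁/(r − g), the implied growth is g = r − D₁/P₀.
g = 0.1557 − 7.24/51.34 = 0.1557 − 0.14102 = 0.01468

1.47%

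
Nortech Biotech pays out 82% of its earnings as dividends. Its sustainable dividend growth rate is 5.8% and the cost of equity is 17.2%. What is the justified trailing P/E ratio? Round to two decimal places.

7.61

Justified trailing P/E = b(1+g)/(r−g) = 0.82×(1+0.058)/(0.172−0.058) = 7.6102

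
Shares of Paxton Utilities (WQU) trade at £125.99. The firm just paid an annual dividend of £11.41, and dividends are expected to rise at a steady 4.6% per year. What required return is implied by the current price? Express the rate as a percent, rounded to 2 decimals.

14.07%

Rearranging the constant-growth DDM: r = D₁/P₀ + g.
D₁ = 11.41 × (1 + 0.046) = 11.9349.
r = 11.9349 / 125.99 + 0.046 = 0.09473 + 0.046 = 0.14073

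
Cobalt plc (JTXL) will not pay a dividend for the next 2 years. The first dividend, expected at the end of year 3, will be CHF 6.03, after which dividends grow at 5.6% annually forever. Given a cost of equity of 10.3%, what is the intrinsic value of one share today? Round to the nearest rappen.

Deferred-dividend DDM. At t=2 the remaining stream is a growing perpetuity with first payment D_3 = 6.03.
V_2 = D_3/(r−g) = 6.03/(0.103−0.056) = 128.2979
P₀ = V_2/(1+r)^2 = 128.2979/(1+0.103)^2 = 105.4553

CHF 105.46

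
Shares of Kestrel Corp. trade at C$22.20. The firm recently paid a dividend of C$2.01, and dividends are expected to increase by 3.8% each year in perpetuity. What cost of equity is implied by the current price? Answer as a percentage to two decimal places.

Rearranging the constant-growth DDM: r = D₁/P₀ + g.
D₁ = 2.01 × (1 + 0.038) = 2.0864.
r = 2.0864 / 22.20 + 0.038 = 0.09398 + 0.038 = 0.13198

13.20%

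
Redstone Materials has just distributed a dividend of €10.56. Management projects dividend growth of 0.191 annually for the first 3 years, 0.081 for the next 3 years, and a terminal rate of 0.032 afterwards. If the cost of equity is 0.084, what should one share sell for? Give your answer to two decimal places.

€355.80

Three-stage DDM. Project D₁…D_6; terminal Gordon value at t=6 with g = 0.032; discount at r = 0.084.
D_1 = 12.5770
D_2 = 14.9792
D_3 = 17.8402
D_4 = 19.2852
D_5 = 20.8473
D_6 = 22.5360
TV_6 = 23.2571/(0.084−0.032) = 447.2524
P₀ = Σ Dₜ/(1+r)ᵗ + TV_6/(1+r)^6 = 355.8035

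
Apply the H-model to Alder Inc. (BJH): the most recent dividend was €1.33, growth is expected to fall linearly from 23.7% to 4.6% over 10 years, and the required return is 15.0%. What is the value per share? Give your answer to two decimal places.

H-model: P₀ = D₀[(1+g_L) + H(g_S−g_L)]/(r−g_L), with H = 10/2 = 5.
P₀ = 1.33 × [(1+0.046) + 5×(0.237−0.046)] / (0.15−0.046)
   = 1.33 × 2.0010 / 0.104 = 25.5897

€25.59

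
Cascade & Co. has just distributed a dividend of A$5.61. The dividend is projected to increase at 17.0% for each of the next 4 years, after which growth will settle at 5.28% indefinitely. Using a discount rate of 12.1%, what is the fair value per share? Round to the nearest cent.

A$127.77

Two-stage DDM. Project D₁…D_4 at 0.17, terminal growth 0.0528, discount at r = 0.121.
D_1 = 6.5637
D_2 = 7.6795
D_3 = 8.9850
D_4 = 10.5125
Terminal value at t=4: TV = D_5/(r−g) = 11.0676/(0.121−0.0528) = 162.2811
P₀ = 6.5637/(1+0.121)^1 + 7.6795/(1+0.121)^2 + 8.9850/(1+0.121)^3 + 10.5125/(1+0.121)^4 + 162.2811/(1+0.121)^4 = 127.7668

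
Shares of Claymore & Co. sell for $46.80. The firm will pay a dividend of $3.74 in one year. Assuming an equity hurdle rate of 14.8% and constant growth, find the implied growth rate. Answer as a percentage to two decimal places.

From P₀ = D₁/(r − g), the implied growth is g = r − D₁/P₀.
g = 0.148 − 3.74/46.80 = 0.148 − 0.07991 = 0.06809

6.81%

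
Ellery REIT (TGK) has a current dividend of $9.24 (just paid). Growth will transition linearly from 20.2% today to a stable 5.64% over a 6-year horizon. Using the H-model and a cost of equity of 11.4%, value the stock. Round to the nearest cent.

$239.53

H-model: P₀ = D₀[(1+g_L) + H(g_S−g_L)]/(r−g_L), with H = 6/2 = 3.
P₀ = 9.24 × [(1+0.0564) + 3×(0.202−0.0564)] / (0.114−0.0564)
   = 9.24 × 1.4932 / 0.0576 = 239.5342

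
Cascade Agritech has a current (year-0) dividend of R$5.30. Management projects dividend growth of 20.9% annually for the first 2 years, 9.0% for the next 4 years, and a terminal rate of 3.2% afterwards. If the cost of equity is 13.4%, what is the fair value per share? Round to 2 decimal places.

R$85.55

Three-stage DDM. Project D₁…D_6; terminal Gordon value at t=6 with g = 0.032; discount at r = 0.134.
D_1 = 6.4077
D_2 = 7.7469
D_3 = 8.4441
D_4 = 9.2041
D_5 = 10.0325
D_6 = 10.9354
TV_6 = 11.2853/(0.134−0.032) = 110.6405
P₀ = Σ Dₜ/(1+r)ᵗ + TV_6/(1+r)^6 = 85.5511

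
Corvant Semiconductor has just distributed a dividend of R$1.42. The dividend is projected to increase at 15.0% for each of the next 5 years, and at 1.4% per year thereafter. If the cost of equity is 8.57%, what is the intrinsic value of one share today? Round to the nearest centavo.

R$35.24

Two-stage DDM. Project D₁…D_5 at 0.15, terminal growth 0.014, discount at r = 0.0857.
D_1 = 1.6330
D_2 = 1.8779
D_3 = 2.1596
D_4 = 2.4836
D_5 = 2.8561
Terminal value at t=5: TV = D_6/(r−g) = 2.8961/(0.0857−0.014) = 40.3921
P₀ = 1.6330/(1+0.0857)^1 + 1.8779/(1+0.0857)^2 + 2.1596/(1+0.0857)^3 + 2.4836/(1+0.0857)^4 + 2.8561/(1+0.0857)^5 + 40.3921/(1+0.0857)^5 = 35.2417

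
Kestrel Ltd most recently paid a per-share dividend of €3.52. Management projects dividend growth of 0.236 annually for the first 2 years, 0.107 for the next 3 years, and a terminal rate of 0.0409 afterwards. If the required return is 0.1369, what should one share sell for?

€61.47

Three-stage DDM. Project D₁…D_5; terminal Gordon value at t=5 with g = 0.0409; discount at r = 0.1369.
D_1 = 4.3507
D_2 = 5.3775
D_3 = 5.9529
D_4 = 6.5898
D_5 = 7.2950
TV_5 = 7.5933/(0.1369−0.0409) = 79.0970
P₀ = Σ Dₜ/(1+r)ᵗ + TV_5/(1+r)^5 = 61.4670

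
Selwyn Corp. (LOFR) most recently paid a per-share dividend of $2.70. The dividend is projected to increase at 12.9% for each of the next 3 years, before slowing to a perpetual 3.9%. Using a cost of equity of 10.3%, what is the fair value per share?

Two-stage DDM. Project D₁…D_3 at 0.129, terminal growth 0.039, discount at r = 0.103.
D_1 = 3.0483
D_2 = 3.4415
D_3 = 3.8855
Terminal value at t=3: TV = D_4/(r−g) = 4.0370/(0.103−0.039) = 63.0785
P₀ = 3.0483/(1+0.103)^1 + 3.4415/(1+0.103)^2 + 3.8855/(1+0.103)^3 + 63.0785/(1+0.103)^3 = 55.4940

$55.49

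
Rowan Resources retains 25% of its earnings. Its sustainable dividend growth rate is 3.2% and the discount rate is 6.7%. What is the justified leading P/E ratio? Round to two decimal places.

21.43

Payout ratio b = 1 − 0.25 = 0.75.
Justified leading P/E = b/(r−g) = 0.75/(0.067−0.032) = 21.4286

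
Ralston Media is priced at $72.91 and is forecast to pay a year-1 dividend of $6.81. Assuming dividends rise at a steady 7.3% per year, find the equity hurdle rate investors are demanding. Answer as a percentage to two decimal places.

16.64%

Rearranging the constant-growth DDM: r = D₁/P₀ + g.
r = 6.8100 / 72.91 + 0.073 = 0.09340 + 0.073 = 0.16640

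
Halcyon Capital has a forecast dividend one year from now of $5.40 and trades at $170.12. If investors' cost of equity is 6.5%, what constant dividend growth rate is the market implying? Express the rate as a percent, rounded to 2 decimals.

From P₀ = D₁/(r − g), the implied growth is g = r − D₁/P₀.
g = 0.065 − 5.40/170.12 = 0.065 − 0.03174 = 0.03326

3.33%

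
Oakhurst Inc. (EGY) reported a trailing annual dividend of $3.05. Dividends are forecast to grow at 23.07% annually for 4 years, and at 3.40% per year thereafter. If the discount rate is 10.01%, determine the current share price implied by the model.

$91.01

Two-stage DDM. Project D₁…D_4 at 0.2307, terminal growth 0.034, discount at r = 0.1001.
D_1 = 3.7536
D_2 = 4.6196
D_3 = 5.6853
D_4 = 6.9969
Terminal value at t=4: TV = D_5/(r−g) = 7.2348/(0.1001−0.034) = 109.4530
P₀ = 3.7536/(1+0.1001)^1 + 4.6196/(1+0.1001)^2 + 5.6853/(1+0.1001)^3 + 6.9969/(1+0.1001)^4 + 109.4530/(1+0.1001)^4 = 91.0075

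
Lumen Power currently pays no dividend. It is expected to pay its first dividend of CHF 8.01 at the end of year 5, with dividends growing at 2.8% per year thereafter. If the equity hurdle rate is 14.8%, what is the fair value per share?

CHF 38.43

Deferred-dividend DDM. At t=4 the remaining stream is a growing perpetuity with first payment D_5 = 8.01.
V_4 = D_5/(r−g) = 8.01/(0.148−0.028) = 66.7500
P₀ = V_4/(1+r)^4 = 66.7500/(1+0.148)^4 = 38.4312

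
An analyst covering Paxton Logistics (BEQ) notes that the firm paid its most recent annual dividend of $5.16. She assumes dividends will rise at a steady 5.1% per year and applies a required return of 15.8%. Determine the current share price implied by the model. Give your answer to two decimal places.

Gordon growth model: P₀ = D₁/(r − g). D₁ = 5.16 × (1 + 0.051) = 5.4232.
P₀ = 5.4232 / (0.158 − 0.051) = 5.4232 / 0.107 = 50.6837

$50.68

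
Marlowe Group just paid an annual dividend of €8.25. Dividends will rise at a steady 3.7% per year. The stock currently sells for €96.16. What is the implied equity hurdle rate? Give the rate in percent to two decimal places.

12.60%

Rearranging the constant-growth DDM: r = D₁/P₀ + g.
D₁ = 8.25 × (1 + 0.037) = 8.5552.
r = 8.5552 / 96.16 + 0.037 = 0.08897 + 0.037 = 0.12597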